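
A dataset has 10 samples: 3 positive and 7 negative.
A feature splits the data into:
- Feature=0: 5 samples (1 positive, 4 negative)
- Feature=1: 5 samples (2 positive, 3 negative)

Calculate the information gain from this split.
0.0349 bits

Information Gain = H(Y) - H(Y|Feature)

Before split:
P(positive) = 3/10 = 0.3000
H(Y) = 0.8813 bits

After split:
Feature=0: H = 0.7219 bits (weight = 5/10)
Feature=1: H = 0.9710 bits (weight = 5/10)
H(Y|Feature) = (5/10)×0.7219 + (5/10)×0.9710 = 0.8464 bits

Information Gain = 0.8813 - 0.8464 = 0.0349 bits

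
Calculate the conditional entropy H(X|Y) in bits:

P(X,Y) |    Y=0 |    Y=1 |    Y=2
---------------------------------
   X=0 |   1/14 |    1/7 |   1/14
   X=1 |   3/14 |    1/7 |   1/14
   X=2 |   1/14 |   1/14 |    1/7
1.4617 bits

Using the chain rule: H(X|Y) = H(X,Y) - H(Y)

First, compute H(X,Y) = 3.0391 bits

Marginal P(Y) = (5/14, 5/14, 2/7)
H(Y) = 1.5774 bits

H(X|Y) = H(X,Y) - H(Y) = 3.0391 - 1.5774 = 1.4617 bits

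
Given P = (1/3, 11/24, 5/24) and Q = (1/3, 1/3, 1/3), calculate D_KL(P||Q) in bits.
0.0693 bits

KL divergence: D_KL(P||Q) = Σ p(x) log(p(x)/q(x))

Computing term by term:
  x=0: 1/3 × log_2[(1/3)/(1/3)] = 1/3 × 0.0000 = 0.0000
  x=1: 11/24 × log_2[(11/24)/(1/3)] = 11/24 × 0.4594 = 0.2106
  x=2: 5/24 × log_2[(5/24)/(1/3)] = 5/24 × -0.6781 = -0.1413

D_KL(P||Q) = 0.0693 bits

Note: KL divergence is always non-negative and equals 0 iff P = Q.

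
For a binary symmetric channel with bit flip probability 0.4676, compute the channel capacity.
0.0030 bits

For a binary symmetric channel (BSC) with error probability p:
Capacity C = 1 - H(p) bits per symbol

where H(p) = -p log₂(p) - (1-p) log₂(1-p) is the binary entropy function.

H(0.4676) = 0.9970 bits
C = 1 - 0.9970 = 0.0030 bits per symbol

This means we can reliably transmit up to 0.0030 bits of information per channel use.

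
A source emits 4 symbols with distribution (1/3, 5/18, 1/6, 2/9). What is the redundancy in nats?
0.0314 nats

Redundancy measures how far a source is from maximum entropy:
R = H_max - H(X)

Maximum entropy for 4 symbols: H_max = log_e(4) = 1.3863 nats
Actual entropy: H(X) = 1.3549 nats
Redundancy: R = 1.3863 - 1.3549 = 0.0314 nats

This redundancy represents potential for compression: the source could be compressed by 0.0314 nats per symbol.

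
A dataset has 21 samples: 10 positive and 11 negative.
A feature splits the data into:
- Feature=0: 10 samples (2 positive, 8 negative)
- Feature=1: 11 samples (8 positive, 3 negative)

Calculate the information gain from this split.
0.2118 bits

Information Gain = H(Y) - H(Y|Feature)

Before split:
P(positive) = 10/21 = 0.4762
H(Y) = 0.9984 bits

After split:
Feature=0: H = 0.7219 bits (weight = 10/21)
Feature=1: H = 0.8454 bits (weight = 11/21)
H(Y|Feature) = (10/21)×0.7219 + (11/21)×0.8454 = 0.7866 bits

Information Gain = 0.9984 - 0.7866 = 0.2118 bits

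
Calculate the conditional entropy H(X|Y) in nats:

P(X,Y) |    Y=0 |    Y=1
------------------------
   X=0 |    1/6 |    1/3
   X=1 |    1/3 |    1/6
0.6365 nats

Using the chain rule: H(X|Y) = H(X,Y) - H(Y)

First, compute H(X,Y) = 1.3297 nats

Marginal P(Y) = (1/2, 1/2)
H(Y) = 0.6931 nats

H(X|Y) = H(X,Y) - H(Y) = 1.3297 - 0.6931 = 0.6365 nats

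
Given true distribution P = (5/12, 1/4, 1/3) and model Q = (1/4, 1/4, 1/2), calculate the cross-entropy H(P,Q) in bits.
1.6667 bits

Cross-entropy: H(P,Q) = -Σ p(x) log q(x)

Alternatively: H(P,Q) = H(P) + D_KL(P||Q)
H(P) = 1.5546 bits
D_KL(P||Q) = 0.1121 bits

H(P,Q) = 1.5546 + 0.1121 = 1.6667 bits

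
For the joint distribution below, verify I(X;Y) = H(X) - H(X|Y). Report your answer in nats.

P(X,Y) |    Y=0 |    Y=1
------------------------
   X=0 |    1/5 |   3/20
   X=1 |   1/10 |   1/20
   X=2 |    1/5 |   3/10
I(X;Y) = 0.0221 nats

Mutual information has multiple equivalent forms:
- I(X;Y) = H(X) - H(X|Y)
- I(X;Y) = H(Y) - H(Y|X)
- I(X;Y) = H(X) + H(Y) - H(X,Y)

Computing all quantities:
H(X) = 0.9986, H(Y) = 0.6931, H(X,Y) = 1.6696
H(X|Y) = 0.9764, H(Y|X) = 0.6710

Verification:
H(X) - H(X|Y) = 0.9986 - 0.9764 = 0.0221
H(Y) - H(Y|X) = 0.6931 - 0.6710 = 0.0221
H(X) + H(Y) - H(X,Y) = 0.9986 + 0.6931 - 1.6696 = 0.0221

All forms give I(X;Y) = 0.0221 nats. ✓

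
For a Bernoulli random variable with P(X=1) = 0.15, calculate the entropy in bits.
0.6098 bits

The binary entropy function is:
H(p) = -p log(p) - (1-p) log(1-p)

H(0.15) = -0.15 × log_2(0.15) - 0.85 × log_2(0.85)
H(0.15) = 0.6098 bits

Note: Binary entropy is maximized at p=0.5 (H=1 bit) and minimized at p=0 or p=1 (H=0).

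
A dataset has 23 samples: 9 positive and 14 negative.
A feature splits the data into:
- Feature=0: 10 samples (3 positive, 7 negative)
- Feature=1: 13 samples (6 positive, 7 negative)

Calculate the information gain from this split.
0.0197 bits

Information Gain = H(Y) - H(Y|Feature)

Before split:
P(positive) = 9/23 = 0.3913
H(Y) = 0.9656 bits

After split:
Feature=0: H = 0.8813 bits (weight = 10/23)
Feature=1: H = 0.9957 bits (weight = 13/23)
H(Y|Feature) = (10/23)×0.8813 + (13/23)×0.9957 = 0.9460 bits

Information Gain = 0.9656 - 0.9460 = 0.0197 bits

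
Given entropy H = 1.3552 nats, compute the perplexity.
3.8775

Perplexity is e^H (or exp(H) for natural log).

H = 1.3552 nats
Perplexity = e^1.3552 = 3.8775

Interpretation: The model's uncertainty is equivalent to choosing uniformly among 3.9 options.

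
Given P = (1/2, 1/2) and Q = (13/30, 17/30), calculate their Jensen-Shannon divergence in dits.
0.0010 dits

Jensen-Shannon divergence is:
JSD(P||Q) = 0.5 × D_KL(P||M) + 0.5 × D_KL(Q||M)
where M = 0.5 × (P + Q) is the mixture distribution.

M = 0.5 × (1/2, 1/2) + 0.5 × (13/30, 17/30) = (7/15, 8/15)

D_KL(P||M) = 0.0010 dits
D_KL(Q||M) = 0.0010 dits

JSD(P||Q) = 0.5 × 0.0010 + 0.5 × 0.0010 = 0.0010 dits

Unlike KL divergence, JSD is symmetric and bounded: 0 ≤ JSD ≤ log(2).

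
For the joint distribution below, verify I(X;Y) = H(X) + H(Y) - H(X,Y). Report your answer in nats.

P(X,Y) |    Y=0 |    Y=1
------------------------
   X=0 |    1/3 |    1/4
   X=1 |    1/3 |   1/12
I(X;Y) = 0.0297 nats

Mutual information has multiple equivalent forms:
- I(X;Y) = H(X) - H(X|Y)
- I(X;Y) = H(Y) - H(Y|X)
- I(X;Y) = H(X) + H(Y) - H(X,Y)

Computing all quantities:
H(X) = 0.6792, H(Y) = 0.6365, H(X,Y) = 1.2861
H(X|Y) = 0.6495, H(Y|X) = 0.6069

Verification:
H(X) - H(X|Y) = 0.6792 - 0.6495 = 0.0297
H(Y) - H(Y|X) = 0.6365 - 0.6069 = 0.0297
H(X) + H(Y) - H(X,Y) = 0.6792 + 0.6365 - 1.2861 = 0.0297

All forms give I(X;Y) = 0.0297 nats. ✓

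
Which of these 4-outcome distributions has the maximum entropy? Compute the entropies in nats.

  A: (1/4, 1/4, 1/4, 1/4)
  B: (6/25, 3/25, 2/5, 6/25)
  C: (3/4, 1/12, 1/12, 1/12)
A

For a discrete distribution over n outcomes, entropy is maximized by the uniform distribution.

Computing entropies:
H(A) = 1.3863 nats
H(B) = 1.3060 nats
H(C) = 0.8370 nats

The uniform distribution (where all probabilities equal 1/4) achieves the maximum entropy of log_e(4) = 1.3863 nats.

Distribution A has the highest entropy.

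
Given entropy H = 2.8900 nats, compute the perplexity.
17.9933

Perplexity is e^H (or exp(H) for natural log).

H = 2.8900 nats
Perplexity = e^2.8900 = 17.9933

Interpretation: The model's uncertainty is equivalent to choosing uniformly among 18.0 options.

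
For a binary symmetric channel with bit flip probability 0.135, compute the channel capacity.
0.4290 bits

For a binary symmetric channel (BSC) with error probability p:
Capacity C = 1 - H(p) bits per symbol

where H(p) = -p log₂(p) - (1-p) log₂(1-p) is the binary entropy function.

H(0.135) = 0.5710 bits
C = 1 - 0.5710 = 0.4290 bits per symbol

This means we can reliably transmit up to 0.4290 bits of information per channel use.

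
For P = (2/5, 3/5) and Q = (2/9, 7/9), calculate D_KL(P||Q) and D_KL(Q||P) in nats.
D_KL(P||Q) = 0.0794, D_KL(Q||P) = 0.0712

KL divergence is not symmetric: D_KL(P||Q) ≠ D_KL(Q||P) in general.

D_KL(P||Q) = 0.0794 nats
D_KL(Q||P) = 0.0712 nats

No, they are not equal!

This asymmetry is why KL divergence is not a true distance metric.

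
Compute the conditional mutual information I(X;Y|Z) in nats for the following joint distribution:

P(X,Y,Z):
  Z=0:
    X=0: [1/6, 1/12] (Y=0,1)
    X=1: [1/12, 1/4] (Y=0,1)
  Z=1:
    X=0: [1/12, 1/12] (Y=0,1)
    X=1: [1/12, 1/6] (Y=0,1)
0.0576 nats

Conditional mutual information: I(X;Y|Z) = H(X|Z) + H(Y|Z) - H(X,Y|Z)

H(Z) = 0.6792
H(X,Z) = 1.3580 → H(X|Z) = 0.6788
H(Y,Z) = 1.3580 → H(Y|Z) = 0.6788
H(X,Y,Z) = 1.9792 → H(X,Y|Z) = 1.3000

I(X;Y|Z) = 0.6788 + 0.6788 - 1.3000 = 0.0576 nats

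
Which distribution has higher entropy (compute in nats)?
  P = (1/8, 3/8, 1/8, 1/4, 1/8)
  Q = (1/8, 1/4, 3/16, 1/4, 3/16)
Q

Computing entropies in nats:
H(P) = 1.4942
H(Q) = 1.5808

Distribution Q has higher entropy.

Intuition: The distribution closer to uniform (more spread out) has higher entropy.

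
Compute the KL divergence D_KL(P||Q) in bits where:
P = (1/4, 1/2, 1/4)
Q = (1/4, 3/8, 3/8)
0.0613 bits

KL divergence: D_KL(P||Q) = Σ p(x) log(p(x)/q(x))

Computing term by term:
  x=0: 1/4 × log_2[(1/4)/(1/4)] = 1/4 × 0.0000 = 0.0000
  x=1: 1/2 × log_2[(1/2)/(3/8)] = 1/2 × 0.4150 = 0.2075
  x=2: 1/4 × log_2[(1/4)/(3/8)] = 1/4 × -0.5850 = -0.1462

D_KL(P||Q) = 0.0613 bits

Note: KL divergence is always non-negative and equals 0 iff P = Q.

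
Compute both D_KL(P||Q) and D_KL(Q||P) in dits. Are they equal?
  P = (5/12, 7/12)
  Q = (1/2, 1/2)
D_KL(P||Q) = 0.0061, D_KL(Q||P) = 0.0061

KL divergence is not symmetric: D_KL(P||Q) ≠ D_KL(Q||P) in general.

D_KL(P||Q) = 0.0061 dits
D_KL(Q||P) = 0.0061 dits

In this case they happen to be equal (to 4 decimal places).

This asymmetry is why KL divergence is not a true distance metric.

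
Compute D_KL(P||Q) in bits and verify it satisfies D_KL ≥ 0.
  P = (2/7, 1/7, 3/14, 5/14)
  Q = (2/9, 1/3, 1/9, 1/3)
0.1676 bits

KL divergence satisfies the Gibbs inequality: D_KL(P||Q) ≥ 0 for all distributions P, Q.

D_KL(P||Q) = Σ p(x) log(p(x)/q(x))
Term by term:
  x=0: 2/7 × log_2[(2/7)/(2/9)] = 0.1036
  x=1: 1/7 × log_2[(1/7)/(1/3)] = -0.1746
  x=2: 3/14 × log_2[(3/14)/(1/9)] = 0.2030
  x=3: 5/14 × log_2[(5/14)/(1/3)] = 0.0355
D_KL(P||Q) = 0.1676 bits

D_KL(P||Q) = 0.1676 ≥ 0 ✓

This non-negativity is a fundamental property: relative entropy cannot be negative because it measures how different Q is from P.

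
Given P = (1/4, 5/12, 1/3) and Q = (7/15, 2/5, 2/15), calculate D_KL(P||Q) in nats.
0.1664 nats

KL divergence: D_KL(P||Q) = Σ p(x) log(p(x)/q(x))

Computing term by term:
  x=0: 1/4 × log_e[(1/4)/(7/15)] = 1/4 × -0.6242 = -0.1560
  x=1: 5/12 × log_e[(5/12)/(2/5)] = 5/12 × 0.0408 = 0.0170
  x=2: 1/3 × log_e[(1/3)/(2/15)] = 1/3 × 0.9163 = 0.3054

D_KL(P||Q) = 0.1664 nats

Note: KL divergence is always non-negative and equals 0 iff P = Q.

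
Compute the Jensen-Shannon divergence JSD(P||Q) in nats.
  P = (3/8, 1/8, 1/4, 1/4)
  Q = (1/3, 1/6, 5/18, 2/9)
0.0029 nats

Jensen-Shannon divergence is:
JSD(P||Q) = 0.5 × D_KL(P||M) + 0.5 × D_KL(Q||M)
where M = 0.5 × (P + Q) is the mixture distribution.

M = 0.5 × (3/8, 1/8, 1/4, 1/4) + 0.5 × (1/3, 1/6, 5/18, 2/9) = (0.354167, 0.145833, 0.263889, 0.236111)

D_KL(P||M) = 0.0029 nats
D_KL(Q||M) = 0.0028 nats

JSD(P||Q) = 0.5 × 0.0029 + 0.5 × 0.0028 = 0.0029 nats

Unlike KL divergence, JSD is symmetric and bounded: 0 ≤ JSD ≤ log(2).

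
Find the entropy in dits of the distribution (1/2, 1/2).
0.3010 dits

Shannon entropy is H(X) = -Σ p(x) log p(x).

For P = (1/2, 1/2):
H = -1/2 × log_10(1/2) -1/2 × log_10(1/2)
H = 0.3010 dits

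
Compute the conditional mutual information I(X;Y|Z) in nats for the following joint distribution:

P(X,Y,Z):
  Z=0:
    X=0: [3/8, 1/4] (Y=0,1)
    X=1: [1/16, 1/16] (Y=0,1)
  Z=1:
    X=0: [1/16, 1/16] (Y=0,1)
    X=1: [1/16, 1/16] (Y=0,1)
0.0021 nats

Conditional mutual information: I(X;Y|Z) = H(X|Z) + H(Y|Z) - H(X,Y|Z)

H(Z) = 0.5623
H(X,Z) = 1.0735 → H(X|Z) = 0.5112
H(Y,Z) = 1.2450 → H(Y|Z) = 0.6827
H(X,Y,Z) = 1.7541 → H(X,Y|Z) = 1.1918

I(X;Y|Z) = 0.5112 + 0.6827 - 1.1918 = 0.0021 nats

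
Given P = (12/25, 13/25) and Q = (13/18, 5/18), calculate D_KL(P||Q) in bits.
0.1875 bits

KL divergence: D_KL(P||Q) = Σ p(x) log(p(x)/q(x))

Computing term by term:
  x=0: 12/25 × log_2[(12/25)/(13/18)] = 12/25 × -0.5894 = -0.2829
  x=1: 13/25 × log_2[(13/25)/(5/18)] = 13/25 × 0.9046 = 0.4704

D_KL(P||Q) = 0.1875 bits

Note: KL divergence is always non-negative and equals 0 iff P = Q.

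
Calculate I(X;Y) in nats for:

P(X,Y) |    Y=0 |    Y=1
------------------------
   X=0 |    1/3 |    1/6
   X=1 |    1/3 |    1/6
0.0000 nats

Mutual information: I(X;Y) = H(X) + H(Y) - H(X,Y)

Marginals:
P(X) = (1/2, 1/2), H(X) = 0.6931 nats
P(Y) = (2/3, 1/3), H(Y) = 0.6365 nats

Joint entropy: H(X,Y) = 1.3297 nats

I(X;Y) = 0.6931 + 0.6365 - 1.3297 = 0.0000 nats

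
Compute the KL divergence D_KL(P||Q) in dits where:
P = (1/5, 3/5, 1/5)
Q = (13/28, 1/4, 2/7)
0.1240 dits

KL divergence: D_KL(P||Q) = Σ p(x) log(p(x)/q(x))

Computing term by term:
  x=0: 1/5 × log_10[(1/5)/(13/28)] = 1/5 × -0.3658 = -0.0732
  x=1: 3/5 × log_10[(3/5)/(1/4)] = 3/5 × 0.3802 = 0.2281
  x=2: 1/5 × log_10[(1/5)/(2/7)] = 1/5 × -0.1549 = -0.0310

D_KL(P||Q) = 0.1240 dits

Note: KL divergence is always non-negative and equals 0 iff P = Q.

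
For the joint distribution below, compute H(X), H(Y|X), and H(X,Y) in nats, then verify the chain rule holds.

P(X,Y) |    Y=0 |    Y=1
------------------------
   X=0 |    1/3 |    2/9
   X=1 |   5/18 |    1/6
H(X,Y) = 1.3549, H(X) = 0.6870, H(Y|X) = 0.6679 (all in nats)

Chain rule: H(X,Y) = H(X) + H(Y|X)

Left side — joint entropy directly:
H(X,Y) = -Σ p(x,y) log p(x,y) = 1.3549 nats

Right side — compute H(Y|X) from the conditional distributions:
P(X) = (5/9, 4/9), so H(X) = 0.6870 nats
H(Y|X) = Σ_x P(X=x) · H(Y|X=x):
  P(Y|X=0) = (3/5, 2/5), H(Y|X=0) = 0.6730, weight P(X=0) = 5/9
  P(Y|X=1) = (5/8, 3/8), H(Y|X=1) = 0.6616, weight P(X=1) = 4/9
H(Y|X) = 0.6679 nats

H(X) + H(Y|X) = 0.6870 + 0.6679 = 1.3549 nats

Both sides equal 1.3549 nats. ✓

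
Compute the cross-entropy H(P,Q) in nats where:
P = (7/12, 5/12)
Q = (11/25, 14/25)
0.7205 nats

Cross-entropy: H(P,Q) = -Σ p(x) log q(x)

Alternatively: H(P,Q) = H(P) + D_KL(P||Q)
H(P) = 0.6792 nats
D_KL(P||Q) = 0.0413 nats

H(P,Q) = 0.6792 + 0.0413 = 0.7205 nats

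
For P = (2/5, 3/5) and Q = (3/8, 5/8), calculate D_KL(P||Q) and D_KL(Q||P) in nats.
D_KL(P||Q) = 0.0013, D_KL(Q||P) = 0.0013

KL divergence is not symmetric: D_KL(P||Q) ≠ D_KL(Q||P) in general.

D_KL(P||Q) = 0.0013 nats
D_KL(Q||P) = 0.0013 nats

In this case they happen to be equal (to 4 decimal places).

This asymmetry is why KL divergence is not a true distance metric.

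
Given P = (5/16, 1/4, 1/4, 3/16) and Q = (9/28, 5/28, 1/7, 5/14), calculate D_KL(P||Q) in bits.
0.1362 bits

KL divergence: D_KL(P||Q) = Σ p(x) log(p(x)/q(x))

Computing term by term:
  x=0: 5/16 × log_2[(5/16)/(9/28)] = 5/16 × -0.0406 = -0.0127
  x=1: 1/4 × log_2[(1/4)/(5/28)] = 1/4 × 0.4854 = 0.1214
  x=2: 1/4 × log_2[(1/4)/(1/7)] = 1/4 × 0.8074 = 0.2018
  x=3: 3/16 × log_2[(3/16)/(5/14)] = 3/16 × -0.9296 = -0.1743

D_KL(P||Q) = 0.1362 bits

Note: KL divergence is always non-negative and equals 0 iff P = Q.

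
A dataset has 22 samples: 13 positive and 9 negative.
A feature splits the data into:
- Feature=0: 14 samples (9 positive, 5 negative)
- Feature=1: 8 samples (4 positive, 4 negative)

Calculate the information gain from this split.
0.0140 bits

Information Gain = H(Y) - H(Y|Feature)

Before split:
P(positive) = 13/22 = 0.5909
H(Y) = 0.9760 bits

After split:
Feature=0: H = 0.9403 bits (weight = 14/22)
Feature=1: H = 1.0000 bits (weight = 8/22)
H(Y|Feature) = (14/22)×0.9403 + (8/22)×1.0000 = 0.9620 bits

Information Gain = 0.9760 - 0.9620 = 0.0140 bits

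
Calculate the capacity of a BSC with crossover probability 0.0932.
0.5529 bits

For a binary symmetric channel (BSC) with error probability p:
Capacity C = 1 - H(p) bits per symbol

where H(p) = -p log₂(p) - (1-p) log₂(1-p) is the binary entropy function.

H(0.0932) = 0.4471 bits
C = 1 - 0.4471 = 0.5529 bits per symbol

This means we can reliably transmit up to 0.5529 bits of information per channel use.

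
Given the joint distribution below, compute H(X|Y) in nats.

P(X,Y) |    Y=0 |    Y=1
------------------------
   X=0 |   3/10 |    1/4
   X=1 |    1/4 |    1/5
0.6881 nats

Using the chain rule: H(X|Y) = H(X,Y) - H(Y)

First, compute H(X,Y) = 1.3762 nats

Marginal P(Y) = (11/20, 9/20)
H(Y) = 0.6881 nats

H(X|Y) = H(X,Y) - H(Y) = 1.3762 - 0.6881 = 0.6881 nats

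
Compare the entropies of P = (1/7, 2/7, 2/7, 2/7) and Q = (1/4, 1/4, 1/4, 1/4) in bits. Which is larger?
Q

Computing entropies in bits:
H(P) = 1.9502
H(Q) = 2.0000

Distribution Q has higher entropy.

Intuition: The distribution closer to uniform (more spread out) has higher entropy.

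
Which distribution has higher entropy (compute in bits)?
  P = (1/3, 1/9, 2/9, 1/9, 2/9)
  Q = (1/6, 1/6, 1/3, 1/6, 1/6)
Q

Computing entropies in bits:
H(P) = 2.1972
H(Q) = 2.2516

Distribution Q has higher entropy.

Intuition: The distribution closer to uniform (more spread out) has higher entropy.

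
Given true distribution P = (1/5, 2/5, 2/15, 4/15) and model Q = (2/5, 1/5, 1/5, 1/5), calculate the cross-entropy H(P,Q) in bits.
2.1219 bits

Cross-entropy: H(P,Q) = -Σ p(x) log q(x)

Alternatively: H(P,Q) = H(P) + D_KL(P||Q)
H(P) = 1.8892 bits
D_KL(P||Q) = 0.2327 bits

H(P,Q) = 1.8892 + 0.2327 = 2.1219 bits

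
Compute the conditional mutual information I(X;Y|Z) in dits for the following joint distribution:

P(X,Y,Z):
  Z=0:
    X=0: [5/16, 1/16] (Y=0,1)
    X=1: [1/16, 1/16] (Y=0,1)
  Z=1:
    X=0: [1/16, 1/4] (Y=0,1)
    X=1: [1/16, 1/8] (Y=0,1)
0.0135 dits

Conditional mutual information: I(X;Y|Z) = H(X|Z) + H(Y|Z) - H(X,Y|Z)

H(Z) = 0.3010
H(X,Z) = 0.5668 → H(X|Z) = 0.2658
H(Y,Z) = 0.5452 → H(Y|Z) = 0.2442
H(X,Y,Z) = 0.7975 → H(X,Y|Z) = 0.4965

I(X;Y|Z) = 0.2658 + 0.2442 - 0.4965 = 0.0135 dits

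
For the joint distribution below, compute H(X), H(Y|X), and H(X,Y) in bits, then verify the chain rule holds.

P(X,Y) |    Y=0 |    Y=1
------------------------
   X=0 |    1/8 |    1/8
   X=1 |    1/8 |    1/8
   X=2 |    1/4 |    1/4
H(X,Y) = 2.5000, H(X) = 1.5000, H(Y|X) = 1.0000 (all in bits)

Chain rule: H(X,Y) = H(X) + H(Y|X)

Left side — joint entropy directly:
H(X,Y) = -Σ p(x,y) log p(x,y) = 2.5000 bits

Right side — compute H(Y|X) from the conditional distributions:
P(X) = (1/4, 1/4, 1/2), so H(X) = 1.5000 bits
H(Y|X) = Σ_x P(X=x) · H(Y|X=x):
  P(Y|X=0) = (1/2, 1/2), H(Y|X=0) = 1.0000, weight P(X=0) = 1/4
  P(Y|X=1) = (1/2, 1/2), H(Y|X=1) = 1.0000, weight P(X=1) = 1/4
  P(Y|X=2) = (1/2, 1/2), H(Y|X=2) = 1.0000, weight P(X=2) = 1/2
H(Y|X) = 1.0000 bits

H(X) + H(Y|X) = 1.5000 + 1.0000 = 2.5000 bits

Both sides equal 2.5000 bits. ✓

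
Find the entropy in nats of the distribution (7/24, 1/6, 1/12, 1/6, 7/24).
1.5231 nats

Shannon entropy is H(X) = -Σ p(x) log p(x).

For P = (7/24, 1/6, 1/12, 1/6, 7/24):
H = -7/24 × log_e(7/24) -1/6 × log_e(1/6) -1/12 × log_e(1/12) -1/6 × log_e(1/6) -7/24 × log_e(7/24)
H = 1.5231 nats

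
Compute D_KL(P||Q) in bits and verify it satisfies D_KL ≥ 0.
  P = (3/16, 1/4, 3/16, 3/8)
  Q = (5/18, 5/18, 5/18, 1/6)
0.1881 bits

KL divergence satisfies the Gibbs inequality: D_KL(P||Q) ≥ 0 for all distributions P, Q.

D_KL(P||Q) = Σ p(x) log(p(x)/q(x))
Term by term:
  x=0: 3/16 × log_2[(3/16)/(5/18)] = -0.1063
  x=1: 1/4 × log_2[(1/4)/(5/18)] = -0.0380
  x=2: 3/16 × log_2[(3/16)/(5/18)] = -0.1063
  x=3: 3/8 × log_2[(3/8)/(1/6)] = 0.4387
D_KL(P||Q) = 0.1881 bits

D_KL(P||Q) = 0.1881 ≥ 0 ✓

This non-negativity is a fundamental property: relative entropy cannot be negative because it measures how different Q is from P.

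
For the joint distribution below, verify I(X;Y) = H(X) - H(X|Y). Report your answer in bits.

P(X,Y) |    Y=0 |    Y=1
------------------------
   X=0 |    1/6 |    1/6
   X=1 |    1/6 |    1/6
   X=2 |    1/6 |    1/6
I(X;Y) = 0.0000 bits

Mutual information has multiple equivalent forms:
- I(X;Y) = H(X) - H(X|Y)
- I(X;Y) = H(Y) - H(Y|X)
- I(X;Y) = H(X) + H(Y) - H(X,Y)

Computing all quantities:
H(X) = 1.5850, H(Y) = 1.0000, H(X,Y) = 2.5850
H(X|Y) = 1.5850, H(Y|X) = 1.0000

Verification:
H(X) - H(X|Y) = 1.5850 - 1.5850 = 0.0000
H(Y) - H(Y|X) = 1.0000 - 1.0000 = 0.0000
H(X) + H(Y) - H(X,Y) = 1.5850 + 1.0000 - 2.5850 = 0.0000

All forms give I(X;Y) = 0.0000 bits. ✓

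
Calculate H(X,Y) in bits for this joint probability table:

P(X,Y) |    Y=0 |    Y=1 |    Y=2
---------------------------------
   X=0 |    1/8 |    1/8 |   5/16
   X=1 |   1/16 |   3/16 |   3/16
2.4300 bits

Joint entropy is H(X,Y) = -Σ_{x,y} p(x,y) log p(x,y).

Summing over all non-zero entries:
H(X,Y) = -[1/8·log_2(1/8) + 1/8·log_2(1/8) + 5/16·log_2(5/16) + 1/16·log_2(1/16) + 3/16·log_2(3/16) + 3/16·log_2(3/16)]
H(X,Y) = 2.4300 bits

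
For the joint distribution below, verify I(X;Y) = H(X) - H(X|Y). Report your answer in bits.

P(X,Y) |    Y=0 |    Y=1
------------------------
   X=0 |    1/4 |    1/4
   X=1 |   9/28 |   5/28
I(X;Y) = 0.0151 bits

Mutual information has multiple equivalent forms:
- I(X;Y) = H(X) - H(X|Y)
- I(X;Y) = H(Y) - H(Y|X)
- I(X;Y) = H(X) + H(Y) - H(X,Y)

Computing all quantities:
H(X) = 1.0000, H(Y) = 0.9852, H(X,Y) = 1.9701
H(X|Y) = 0.9849, H(Y|X) = 0.9701

Verification:
H(X) - H(X|Y) = 1.0000 - 0.9849 = 0.0151
H(Y) - H(Y|X) = 0.9852 - 0.9701 = 0.0151
H(X) + H(Y) - H(X,Y) = 1.0000 + 0.9852 - 1.9701 = 0.0151

All forms give I(X;Y) = 0.0151 bits. ✓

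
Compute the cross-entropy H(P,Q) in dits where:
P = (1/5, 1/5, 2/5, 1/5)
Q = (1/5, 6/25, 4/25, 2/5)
0.6617 dits

Cross-entropy: H(P,Q) = -Σ p(x) log q(x)

Alternatively: H(P,Q) = H(P) + D_KL(P||Q)
H(P) = 0.5786 dits
D_KL(P||Q) = 0.0831 dits

H(P,Q) = 0.5786 + 0.0831 = 0.6617 dits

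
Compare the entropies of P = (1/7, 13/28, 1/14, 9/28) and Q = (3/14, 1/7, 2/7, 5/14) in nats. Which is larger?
Q

Computing entropies in nats:
H(P) = 1.1875
H(Q) = 1.3337

Distribution Q has higher entropy.

Intuition: The distribution closer to uniform (more spread out) has higher entropy.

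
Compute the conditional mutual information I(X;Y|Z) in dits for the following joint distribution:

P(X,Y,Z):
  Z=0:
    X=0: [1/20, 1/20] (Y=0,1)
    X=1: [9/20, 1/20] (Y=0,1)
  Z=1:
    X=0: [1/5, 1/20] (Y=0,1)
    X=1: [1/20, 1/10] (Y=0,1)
0.0358 dits

Conditional mutual information: I(X;Y|Z) = H(X|Z) + H(Y|Z) - H(X,Y|Z)

H(Z) = 0.2923
H(X,Z) = 0.5246 → H(X|Z) = 0.2323
H(Y,Z) = 0.5246 → H(Y|Z) = 0.2323
H(X,Y,Z) = 0.7211 → H(X,Y|Z) = 0.4288

I(X;Y|Z) = 0.2323 + 0.2323 - 0.4288 = 0.0358 dits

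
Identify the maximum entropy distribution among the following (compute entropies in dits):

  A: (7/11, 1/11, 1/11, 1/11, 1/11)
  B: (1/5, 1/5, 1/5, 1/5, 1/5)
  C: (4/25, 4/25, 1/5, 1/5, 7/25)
B

For a discrete distribution over n outcomes, entropy is maximized by the uniform distribution.

Computing entropies:
H(A) = 0.5036 dits
H(B) = 0.6990 dits
H(C) = 0.6891 dits

The uniform distribution (where all probabilities equal 1/5) achieves the maximum entropy of log_10(5) = 0.6990 dits.

Distribution B has the highest entropy.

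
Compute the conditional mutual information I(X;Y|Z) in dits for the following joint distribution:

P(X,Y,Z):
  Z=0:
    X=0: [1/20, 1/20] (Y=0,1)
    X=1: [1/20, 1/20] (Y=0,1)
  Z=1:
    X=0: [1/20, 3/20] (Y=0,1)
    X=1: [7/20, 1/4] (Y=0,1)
0.0150 dits

Conditional mutual information: I(X;Y|Z) = H(X|Z) + H(Y|Z) - H(X,Y|Z)

H(Z) = 0.2173
H(X,Z) = 0.4729 → H(X|Z) = 0.2556
H(Y,Z) = 0.5184 → H(Y|Z) = 0.3010
H(X,Y,Z) = 0.7589 → H(X,Y|Z) = 0.5416

I(X;Y|Z) = 0.2556 + 0.3010 - 0.5416 = 0.0150 dits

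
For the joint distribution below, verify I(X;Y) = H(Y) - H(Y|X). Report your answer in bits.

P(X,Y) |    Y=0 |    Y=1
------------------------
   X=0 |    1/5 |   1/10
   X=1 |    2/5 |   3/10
I(X;Y) = 0.0058 bits

Mutual information has multiple equivalent forms:
- I(X;Y) = H(X) - H(X|Y)
- I(X;Y) = H(Y) - H(Y|X)
- I(X;Y) = H(X) + H(Y) - H(X,Y)

Computing all quantities:
H(X) = 0.8813, H(Y) = 0.9710, H(X,Y) = 1.8464
H(X|Y) = 0.8755, H(Y|X) = 0.9651

Verification:
H(X) - H(X|Y) = 0.8813 - 0.8755 = 0.0058
H(Y) - H(Y|X) = 0.9710 - 0.9651 = 0.0058
H(X) + H(Y) - H(X,Y) = 0.8813 + 0.9710 - 1.8464 = 0.0058

All forms give I(X;Y) = 0.0058 bits. ✓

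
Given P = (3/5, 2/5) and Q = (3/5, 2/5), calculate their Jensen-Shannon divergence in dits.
0.0000 dits

Jensen-Shannon divergence is:
JSD(P||Q) = 0.5 × D_KL(P||M) + 0.5 × D_KL(Q||M)
where M = 0.5 × (P + Q) is the mixture distribution.

M = 0.5 × (3/5, 2/5) + 0.5 × (3/5, 2/5) = (3/5, 2/5)

D_KL(P||M) = 0.0000 dits
D_KL(Q||M) = 0.0000 dits

JSD(P||Q) = 0.5 × 0.0000 + 0.5 × 0.0000 = 0.0000 dits

Unlike KL divergence, JSD is symmetric and bounded: 0 ≤ JSD ≤ log(2).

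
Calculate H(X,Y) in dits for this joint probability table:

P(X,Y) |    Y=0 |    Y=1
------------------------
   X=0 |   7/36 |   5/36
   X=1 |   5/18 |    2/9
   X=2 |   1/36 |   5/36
0.7194 dits

Joint entropy is H(X,Y) = -Σ_{x,y} p(x,y) log p(x,y).

Summing over all non-zero entries:
H(X,Y) = -[7/36·log_10(7/36) + 5/36·log_10(5/36) + 5/18·log_10(5/18) + 2/9·log_10(2/9) + 1/36·log_10(1/36) + 5/36·log_10(5/36)]
H(X,Y) = 0.7194 dits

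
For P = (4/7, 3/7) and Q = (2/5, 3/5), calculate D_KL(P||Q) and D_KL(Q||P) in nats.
D_KL(P||Q) = 0.0596, D_KL(Q||P) = 0.0592

KL divergence is not symmetric: D_KL(P||Q) ≠ D_KL(Q||P) in general.

D_KL(P||Q) = 0.0596 nats
D_KL(Q||P) = 0.0592 nats

No, they are not equal!

This asymmetry is why KL divergence is not a true distance metric.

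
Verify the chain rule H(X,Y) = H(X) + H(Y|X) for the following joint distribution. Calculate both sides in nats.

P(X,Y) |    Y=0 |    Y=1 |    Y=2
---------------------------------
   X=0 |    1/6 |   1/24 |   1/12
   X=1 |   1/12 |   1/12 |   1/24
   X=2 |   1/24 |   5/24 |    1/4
H(X,Y) = 1.9905, H(X) = 1.0327, H(Y|X) = 0.9577 (all in nats)

Chain rule: H(X,Y) = H(X) + H(Y|X)

Left side — joint entropy directly:
H(X,Y) = -Σ p(x,y) log p(x,y) = 1.9905 nats

Right side — compute H(Y|X) from the conditional distributions:
P(X) = (7/24, 5/24, 1/2), so H(X) = 1.0327 nats
H(Y|X) = Σ_x P(X=x) · H(Y|X=x):
  P(Y|X=0) = (4/7, 1/7, 2/7), H(Y|X=0) = 0.9557, weight P(X=0) = 7/24
  P(Y|X=1) = (2/5, 2/5, 1/5), H(Y|X=1) = 1.0549, weight P(X=1) = 5/24
  P(Y|X=2) = (1/12, 5/12, 1/2), H(Y|X=2) = 0.9184, weight P(X=2) = 1/2
H(Y|X) = 0.9577 nats

H(X) + H(Y|X) = 1.0327 + 0.9577 = 1.9905 nats

Both sides equal 1.9905 nats. ✓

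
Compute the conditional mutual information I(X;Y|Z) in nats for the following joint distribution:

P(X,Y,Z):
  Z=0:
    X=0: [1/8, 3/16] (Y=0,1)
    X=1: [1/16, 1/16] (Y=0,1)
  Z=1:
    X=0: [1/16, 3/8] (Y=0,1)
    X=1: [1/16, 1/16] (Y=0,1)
0.0337 nats

Conditional mutual information: I(X;Y|Z) = H(X|Z) + H(Y|Z) - H(X,Y|Z)

H(Z) = 0.6853
H(X,Z) = 1.2450 → H(X|Z) = 0.5597
H(Y,Z) = 1.2820 → H(Y|Z) = 0.5967
H(X,Y,Z) = 1.8080 → H(X,Y|Z) = 1.1227

I(X;Y|Z) = 0.5597 + 0.5967 - 1.1227 = 0.0337 nats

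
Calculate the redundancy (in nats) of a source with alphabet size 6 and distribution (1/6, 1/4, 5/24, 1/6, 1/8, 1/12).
0.0541 nats

Redundancy measures how far a source is from maximum entropy:
R = H_max - H(X)

Maximum entropy for 6 symbols: H_max = log_e(6) = 1.7918 nats
Actual entropy: H(X) = 1.7376 nats
Redundancy: R = 1.7918 - 1.7376 = 0.0541 nats

This redundancy represents potential for compression: the source could be compressed by 0.0541 nats per symbol.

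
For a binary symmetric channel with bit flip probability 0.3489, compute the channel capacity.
0.0669 bits

For a binary symmetric channel (BSC) with error probability p:
Capacity C = 1 - H(p) bits per symbol

where H(p) = -p log₂(p) - (1-p) log₂(1-p) is the binary entropy function.

H(0.3489) = 0.9331 bits
C = 1 - 0.9331 = 0.0669 bits per symbol

This means we can reliably transmit up to 0.0669 bits of information per channel use.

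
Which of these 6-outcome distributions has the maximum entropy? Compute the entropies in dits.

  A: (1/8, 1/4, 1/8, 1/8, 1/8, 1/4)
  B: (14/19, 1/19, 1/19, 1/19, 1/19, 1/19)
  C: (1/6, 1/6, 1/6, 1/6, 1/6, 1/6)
C

For a discrete distribution over n outcomes, entropy is maximized by the uniform distribution.

Computing entropies:
H(A) = 0.7526 dits
H(B) = 0.4342 dits
H(C) = 0.7782 dits

The uniform distribution (where all probabilities equal 1/6) achieves the maximum entropy of log_10(6) = 0.7782 dits.

Distribution C has the highest entropy.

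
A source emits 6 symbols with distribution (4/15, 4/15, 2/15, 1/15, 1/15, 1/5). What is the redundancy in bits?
0.1951 bits

Redundancy measures how far a source is from maximum entropy:
R = H_max - H(X)

Maximum entropy for 6 symbols: H_max = log_2(6) = 2.5850 bits
Actual entropy: H(X) = 2.3899 bits
Redundancy: R = 2.5850 - 2.3899 = 0.1951 bits

This redundancy represents potential for compression: the source could be compressed by 0.1951 bits per symbol.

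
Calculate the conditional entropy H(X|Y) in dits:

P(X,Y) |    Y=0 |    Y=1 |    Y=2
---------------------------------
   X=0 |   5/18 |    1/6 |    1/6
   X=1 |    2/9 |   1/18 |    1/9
0.2846 dits

Using the chain rule: H(X|Y) = H(X,Y) - H(Y)

First, compute H(X,Y) = 0.7348 dits

Marginal P(Y) = (1/2, 2/9, 5/18)
H(Y) = 0.4502 dits

H(X|Y) = H(X,Y) - H(Y) = 0.7348 - 0.4502 = 0.2846 dits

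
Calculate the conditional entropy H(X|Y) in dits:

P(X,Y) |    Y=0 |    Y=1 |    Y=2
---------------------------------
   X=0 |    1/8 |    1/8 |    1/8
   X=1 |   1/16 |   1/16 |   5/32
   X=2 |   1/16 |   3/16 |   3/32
0.4531 dits

Using the chain rule: H(X|Y) = H(X,Y) - H(Y)

First, compute H(X,Y) = 0.9231 dits

Marginal P(Y) = (1/4, 3/8, 3/8)
H(Y) = 0.4700 dits

H(X|Y) = H(X,Y) - H(Y) = 0.9231 - 0.4700 = 0.4531 dits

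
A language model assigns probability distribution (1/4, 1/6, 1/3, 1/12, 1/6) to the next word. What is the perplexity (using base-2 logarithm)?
4.5590

Perplexity is 2^H (or exp(H) for natural log).

First, H = -Σ p log p = 2.1887 bits
Perplexity = 2^2.1887 = 4.5590

Interpretation: The model's uncertainty is equivalent to choosing uniformly among 4.6 options.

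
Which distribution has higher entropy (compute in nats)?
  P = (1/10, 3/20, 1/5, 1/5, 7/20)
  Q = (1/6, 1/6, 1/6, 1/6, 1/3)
Q

Computing entropies in nats:
H(P) = 1.5260
H(Q) = 1.5607

Distribution Q has higher entropy.

Intuition: The distribution closer to uniform (more spread out) has higher entropy.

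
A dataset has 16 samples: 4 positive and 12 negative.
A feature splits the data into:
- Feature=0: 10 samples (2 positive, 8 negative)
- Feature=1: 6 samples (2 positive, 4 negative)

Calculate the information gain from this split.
0.0157 bits

Information Gain = H(Y) - H(Y|Feature)

Before split:
P(positive) = 4/16 = 0.2500
H(Y) = 0.8113 bits

After split:
Feature=0: H = 0.7219 bits (weight = 10/16)
Feature=1: H = 0.9183 bits (weight = 6/16)
H(Y|Feature) = (10/16)×0.7219 + (6/16)×0.9183 = 0.7956 bits

Information Gain = 0.8113 - 0.7956 = 0.0157 bits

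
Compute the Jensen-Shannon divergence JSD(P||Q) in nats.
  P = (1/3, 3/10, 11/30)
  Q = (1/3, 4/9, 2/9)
0.0160 nats

Jensen-Shannon divergence is:
JSD(P||Q) = 0.5 × D_KL(P||M) + 0.5 × D_KL(Q||M)
where M = 0.5 × (P + Q) is the mixture distribution.

M = 0.5 × (1/3, 3/10, 11/30) + 0.5 × (1/3, 4/9, 2/9) = (1/3, 0.372222, 0.294444)

D_KL(P||M) = 0.0157 nats
D_KL(Q||M) = 0.0163 nats

JSD(P||Q) = 0.5 × 0.0157 + 0.5 × 0.0163 = 0.0160 nats

Unlike KL divergence, JSD is symmetric and bounded: 0 ≤ JSD ≤ log(2).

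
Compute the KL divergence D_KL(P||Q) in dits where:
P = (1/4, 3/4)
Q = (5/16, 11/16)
0.0041 dits

KL divergence: D_KL(P||Q) = Σ p(x) log(p(x)/q(x))

Computing term by term:
  x=0: 1/4 × log_10[(1/4)/(5/16)] = 1/4 × -0.0969 = -0.0242
  x=1: 3/4 × log_10[(3/4)/(11/16)] = 3/4 × 0.0378 = 0.0283

D_KL(P||Q) = 0.0041 dits

Note: KL divergence is always non-negative and equals 0 iff P = Q.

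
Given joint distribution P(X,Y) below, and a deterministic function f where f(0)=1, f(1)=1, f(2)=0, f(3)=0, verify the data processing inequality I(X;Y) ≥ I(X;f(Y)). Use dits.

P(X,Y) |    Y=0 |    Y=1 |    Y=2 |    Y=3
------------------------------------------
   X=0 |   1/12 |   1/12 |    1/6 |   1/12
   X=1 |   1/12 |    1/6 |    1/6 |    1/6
I(X;Y) = 0.0062, I(X;f(Y)) = 0.0002, inequality holds: 0.0062 ≥ 0.0002

Data Processing Inequality: For any Markov chain X → Y → Z, we have I(X;Y) ≥ I(X;Z).

Here Z = f(Y) is a deterministic function of Y, forming X → Y → Z.

Original I(X;Y) = 0.0062 dits

After applying f:
P(X,Z) where Z=f(Y):
- P(X,Z=0) = P(X,Y=2) + P(X,Y=3)
- P(X,Z=1) = P(X,Y=0) + P(X,Y=1)

I(X;Z) = I(X;f(Y)) = 0.0002 dits

Verification: 0.0062 ≥ 0.0002 ✓

Information cannot be created by processing; the function f can only lose information about X.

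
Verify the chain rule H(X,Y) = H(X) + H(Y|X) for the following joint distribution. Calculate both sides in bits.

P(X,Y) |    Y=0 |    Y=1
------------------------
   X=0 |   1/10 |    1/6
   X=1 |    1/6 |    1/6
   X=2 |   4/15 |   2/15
H(X,Y) = 2.5208, H(X) = 1.5656, H(Y|X) = 0.9552 (all in bits)

Chain rule: H(X,Y) = H(X) + H(Y|X)

Left side — joint entropy directly:
H(X,Y) = -Σ p(x,y) log p(x,y) = 2.5208 bits

Right side — compute H(Y|X) from the conditional distributions:
P(X) = (4/15, 1/3, 2/5), so H(X) = 1.5656 bits
H(Y|X) = Σ_x P(X=x) · H(Y|X=x):
  P(Y|X=0) = (3/8, 5/8), H(Y|X=0) = 0.9544, weight P(X=0) = 4/15
  P(Y|X=1) = (1/2, 1/2), H(Y|X=1) = 1.0000, weight P(X=1) = 1/3
  P(Y|X=2) = (2/3, 1/3), H(Y|X=2) = 0.9183, weight P(X=2) = 2/5
H(Y|X) = 0.9552 bits

H(X) + H(Y|X) = 1.5656 + 0.9552 = 2.5208 bits

Both sides equal 2.5208 bits. ✓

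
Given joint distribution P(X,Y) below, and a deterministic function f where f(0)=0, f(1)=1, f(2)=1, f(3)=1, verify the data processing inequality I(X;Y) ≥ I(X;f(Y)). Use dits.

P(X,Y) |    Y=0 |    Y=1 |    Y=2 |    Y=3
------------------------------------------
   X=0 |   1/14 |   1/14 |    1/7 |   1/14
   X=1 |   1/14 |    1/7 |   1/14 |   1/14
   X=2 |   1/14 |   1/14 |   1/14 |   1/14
I(X;Y) = 0.0123, I(X;f(Y)) = 0.0006, inequality holds: 0.0123 ≥ 0.0006

Data Processing Inequality: For any Markov chain X → Y → Z, we have I(X;Y) ≥ I(X;Z).

Here Z = f(Y) is a deterministic function of Y, forming X → Y → Z.

Original I(X;Y) = 0.0123 dits

After applying f:
P(X,Z) where Z=f(Y):
- P(X,Z=0) = P(X,Y=0)
- P(X,Z=1) = P(X,Y=1) + P(X,Y=2) + P(X,Y=3)

I(X;Z) = I(X;f(Y)) = 0.0006 dits

Verification: 0.0123 ≥ 0.0006 ✓

Information cannot be created by processing; the function f can only lose information about X.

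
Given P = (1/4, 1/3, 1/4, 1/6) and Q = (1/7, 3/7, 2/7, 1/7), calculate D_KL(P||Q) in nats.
0.0484 nats

KL divergence: D_KL(P||Q) = Σ p(x) log(p(x)/q(x))

Computing term by term:
  x=0: 1/4 × log_e[(1/4)/(1/7)] = 1/4 × 0.5596 = 0.1399
  x=1: 1/3 × log_e[(1/3)/(3/7)] = 1/3 × -0.2513 = -0.0838
  x=2: 1/4 × log_e[(1/4)/(2/7)] = 1/4 × -0.1335 = -0.0334
  x=3: 1/6 × log_e[(1/6)/(1/7)] = 1/6 × 0.1542 = 0.0257

D_KL(P||Q) = 0.0484 nats

Note: KL divergence is always non-negative and equals 0 iff P = Q.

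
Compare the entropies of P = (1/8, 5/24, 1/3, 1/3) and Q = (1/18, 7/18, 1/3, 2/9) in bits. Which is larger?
P

Computing entropies in bits:
H(P) = 1.9031
H(Q) = 1.7721

Distribution P has higher entropy.

Intuition: The distribution closer to uniform (more spread out) has higher entropy.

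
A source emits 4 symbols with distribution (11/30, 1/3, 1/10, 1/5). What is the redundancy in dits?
0.0435 dits

Redundancy measures how far a source is from maximum entropy:
R = H_max - H(X)

Maximum entropy for 4 symbols: H_max = log_10(4) = 0.6021 dits
Actual entropy: H(X) = 0.5586 dits
Redundancy: R = 0.6021 - 0.5586 = 0.0435 dits

This redundancy represents potential for compression: the source could be compressed by 0.0435 dits per symbol.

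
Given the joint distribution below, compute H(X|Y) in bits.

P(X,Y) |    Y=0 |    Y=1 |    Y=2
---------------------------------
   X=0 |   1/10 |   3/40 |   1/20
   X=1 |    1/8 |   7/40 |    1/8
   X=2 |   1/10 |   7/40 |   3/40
1.5195 bits

Using the chain rule: H(X|Y) = H(X,Y) - H(Y)

First, compute H(X,Y) = 3.0711 bits

Marginal P(Y) = (13/40, 17/40, 1/4)
H(Y) = 1.5516 bits

H(X|Y) = H(X,Y) - H(Y) = 3.0711 - 1.5516 = 1.5195 bits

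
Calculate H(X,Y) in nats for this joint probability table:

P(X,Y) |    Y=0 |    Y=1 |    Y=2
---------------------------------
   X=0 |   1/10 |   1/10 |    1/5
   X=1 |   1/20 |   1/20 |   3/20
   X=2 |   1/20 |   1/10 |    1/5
2.0685 nats

Joint entropy is H(X,Y) = -Σ_{x,y} p(x,y) log p(x,y).

Summing over all non-zero entries:
H(X,Y) = -[1/10·log_e(1/10) + 1/10·log_e(1/10) + 1/5·log_e(1/5) + 1/20·log_e(1/20) + 1/20·log_e(1/20) + 3/20·log_e(3/20) + 1/20·log_e(1/20) + 1/10·log_e(1/10) + 1/5·log_e(1/5)]
H(X,Y) = 2.0685 nats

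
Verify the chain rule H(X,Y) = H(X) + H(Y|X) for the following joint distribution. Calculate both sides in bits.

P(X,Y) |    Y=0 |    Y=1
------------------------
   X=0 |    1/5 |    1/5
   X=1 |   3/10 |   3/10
H(X,Y) = 1.9710, H(X) = 0.9710, H(Y|X) = 1.0000 (all in bits)

Chain rule: H(X,Y) = H(X) + H(Y|X)

Left side — joint entropy directly:
H(X,Y) = -Σ p(x,y) log p(x,y) = 1.9710 bits

Right side — compute H(Y|X) from the conditional distributions:
P(X) = (2/5, 3/5), so H(X) = 0.9710 bits
H(Y|X) = Σ_x P(X=x) · H(Y|X=x):
  P(Y|X=0) = (1/2, 1/2), H(Y|X=0) = 1.0000, weight P(X=0) = 2/5
  P(Y|X=1) = (1/2, 1/2), H(Y|X=1) = 1.0000, weight P(X=1) = 3/5
H(Y|X) = 1.0000 bits

H(X) + H(Y|X) = 0.9710 + 1.0000 = 1.9710 bits

Both sides equal 1.9710 bits. ✓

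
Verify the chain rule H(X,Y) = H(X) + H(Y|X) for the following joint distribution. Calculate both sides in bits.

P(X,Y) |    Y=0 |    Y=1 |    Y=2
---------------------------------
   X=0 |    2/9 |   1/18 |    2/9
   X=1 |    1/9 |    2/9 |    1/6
H(X,Y) = 2.4613, H(X) = 1.0000, H(Y|X) = 1.4613 (all in bits)

Chain rule: H(X,Y) = H(X) + H(Y|X)

Left side — joint entropy directly:
H(X,Y) = -Σ p(x,y) log p(x,y) = 2.4613 bits

Right side — compute H(Y|X) from the conditional distributions:
P(X) = (1/2, 1/2), so H(X) = 1.0000 bits
H(Y|X) = Σ_x P(X=x) · H(Y|X=x):
  P(Y|X=0) = (4/9, 1/9, 4/9), H(Y|X=0) = 1.3921, weight P(X=0) = 1/2
  P(Y|X=1) = (2/9, 4/9, 1/3), H(Y|X=1) = 1.5305, weight P(X=1) = 1/2
H(Y|X) = 1.4613 bits

H(X) + H(Y|X) = 1.0000 + 1.4613 = 2.4613 bits

Both sides equal 2.4613 bits. ✓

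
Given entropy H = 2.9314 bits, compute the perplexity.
7.6285

Perplexity is 2^H (or exp(H) for natural log).

H = 2.9314 bits
Perplexity = 2^2.9314 = 7.6285

Interpretation: The model's uncertainty is equivalent to choosing uniformly among 7.6 options.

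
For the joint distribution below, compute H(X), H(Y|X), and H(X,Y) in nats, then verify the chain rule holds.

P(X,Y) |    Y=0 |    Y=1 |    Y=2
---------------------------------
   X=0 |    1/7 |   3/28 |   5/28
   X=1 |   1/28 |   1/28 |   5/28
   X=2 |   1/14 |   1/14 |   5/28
H(X,Y) = 2.0552, H(X) = 1.0745, H(Y|X) = 0.9807 (all in nats)

Chain rule: H(X,Y) = H(X) + H(Y|X)

Left side — joint entropy directly:
H(X,Y) = -Σ p(x,y) log p(x,y) = 2.0552 nats

Right side — compute H(Y|X) from the conditional distributions:
P(X) = (3/7, 1/4, 9/28), so H(X) = 1.0745 nats
H(Y|X) = Σ_x P(X=x) · H(Y|X=x):
  P(Y|X=0) = (1/3, 1/4, 5/12), H(Y|X=0) = 1.0776, weight P(X=0) = 3/7
  P(Y|X=1) = (1/7, 1/7, 5/7), H(Y|X=1) = 0.7963, weight P(X=1) = 1/4
  P(Y|X=2) = (2/9, 2/9, 5/9), H(Y|X=2) = 0.9950, weight P(X=2) = 9/28
H(Y|X) = 0.9807 nats

H(X) + H(Y|X) = 1.0745 + 0.9807 = 2.0552 nats

Both sides equal 2.0552 nats. ✓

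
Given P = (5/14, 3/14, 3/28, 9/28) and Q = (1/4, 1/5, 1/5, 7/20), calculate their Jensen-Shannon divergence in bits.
0.0178 bits

Jensen-Shannon divergence is:
JSD(P||Q) = 0.5 × D_KL(P||M) + 0.5 × D_KL(Q||M)
where M = 0.5 × (P + Q) is the mixture distribution.

M = 0.5 × (5/14, 3/14, 3/28, 9/28) + 0.5 × (1/4, 1/5, 1/5, 7/20) = (0.303571, 0.207143, 0.153571, 0.335714)

D_KL(P||M) = 0.0184 bits
D_KL(Q||M) = 0.0171 bits

JSD(P||Q) = 0.5 × 0.0184 + 0.5 × 0.0171 = 0.0178 bits

Unlike KL divergence, JSD is symmetric and bounded: 0 ≤ JSD ≤ log(2).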